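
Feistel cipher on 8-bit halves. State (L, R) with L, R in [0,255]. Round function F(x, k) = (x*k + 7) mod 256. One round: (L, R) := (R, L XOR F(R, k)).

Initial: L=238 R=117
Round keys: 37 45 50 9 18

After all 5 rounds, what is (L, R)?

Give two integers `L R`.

Round 1 (k=37): L=117 R=30
Round 2 (k=45): L=30 R=56
Round 3 (k=50): L=56 R=233
Round 4 (k=9): L=233 R=0
Round 5 (k=18): L=0 R=238

Answer: 0 238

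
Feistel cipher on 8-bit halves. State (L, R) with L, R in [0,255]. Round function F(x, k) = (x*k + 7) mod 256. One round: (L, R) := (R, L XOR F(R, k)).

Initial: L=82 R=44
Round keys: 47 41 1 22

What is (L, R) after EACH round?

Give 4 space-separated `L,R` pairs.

Round 1 (k=47): L=44 R=73
Round 2 (k=41): L=73 R=148
Round 3 (k=1): L=148 R=210
Round 4 (k=22): L=210 R=135

Answer: 44,73 73,148 148,210 210,135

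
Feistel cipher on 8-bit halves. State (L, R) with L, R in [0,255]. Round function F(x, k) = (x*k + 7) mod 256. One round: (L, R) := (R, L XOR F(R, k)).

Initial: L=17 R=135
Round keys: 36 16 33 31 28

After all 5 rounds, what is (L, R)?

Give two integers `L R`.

Round 1 (k=36): L=135 R=18
Round 2 (k=16): L=18 R=160
Round 3 (k=33): L=160 R=181
Round 4 (k=31): L=181 R=82
Round 5 (k=28): L=82 R=74

Answer: 82 74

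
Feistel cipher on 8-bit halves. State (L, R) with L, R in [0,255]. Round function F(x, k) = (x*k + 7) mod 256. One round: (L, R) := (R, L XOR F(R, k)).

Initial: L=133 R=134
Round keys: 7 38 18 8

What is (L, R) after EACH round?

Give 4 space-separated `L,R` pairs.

Round 1 (k=7): L=134 R=52
Round 2 (k=38): L=52 R=57
Round 3 (k=18): L=57 R=61
Round 4 (k=8): L=61 R=214

Answer: 134,52 52,57 57,61 61,214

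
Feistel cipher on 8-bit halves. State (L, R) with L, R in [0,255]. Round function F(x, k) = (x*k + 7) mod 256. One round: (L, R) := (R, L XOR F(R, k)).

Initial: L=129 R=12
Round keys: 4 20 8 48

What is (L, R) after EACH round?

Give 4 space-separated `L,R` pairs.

Round 1 (k=4): L=12 R=182
Round 2 (k=20): L=182 R=51
Round 3 (k=8): L=51 R=41
Round 4 (k=48): L=41 R=132

Answer: 12,182 182,51 51,41 41,132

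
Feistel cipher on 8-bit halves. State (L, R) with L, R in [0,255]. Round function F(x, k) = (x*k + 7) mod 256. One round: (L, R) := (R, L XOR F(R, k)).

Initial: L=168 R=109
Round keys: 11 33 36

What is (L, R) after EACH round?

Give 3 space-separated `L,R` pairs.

Answer: 109,30 30,136 136,57

Derivation:
Round 1 (k=11): L=109 R=30
Round 2 (k=33): L=30 R=136
Round 3 (k=36): L=136 R=57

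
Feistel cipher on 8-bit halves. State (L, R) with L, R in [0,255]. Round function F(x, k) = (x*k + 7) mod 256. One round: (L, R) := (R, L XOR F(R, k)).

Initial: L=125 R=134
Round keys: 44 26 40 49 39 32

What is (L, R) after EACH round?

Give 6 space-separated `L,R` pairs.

Round 1 (k=44): L=134 R=114
Round 2 (k=26): L=114 R=29
Round 3 (k=40): L=29 R=253
Round 4 (k=49): L=253 R=105
Round 5 (k=39): L=105 R=251
Round 6 (k=32): L=251 R=14

Answer: 134,114 114,29 29,253 253,105 105,251 251,14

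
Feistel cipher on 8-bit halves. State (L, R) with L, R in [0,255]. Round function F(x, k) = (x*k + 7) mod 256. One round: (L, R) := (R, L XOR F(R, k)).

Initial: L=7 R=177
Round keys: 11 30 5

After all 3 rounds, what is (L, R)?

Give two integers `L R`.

Answer: 236 6

Derivation:
Round 1 (k=11): L=177 R=165
Round 2 (k=30): L=165 R=236
Round 3 (k=5): L=236 R=6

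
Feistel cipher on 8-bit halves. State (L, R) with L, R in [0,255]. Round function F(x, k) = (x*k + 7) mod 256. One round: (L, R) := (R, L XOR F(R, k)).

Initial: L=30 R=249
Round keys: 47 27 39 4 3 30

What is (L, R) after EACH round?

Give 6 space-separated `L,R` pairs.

Round 1 (k=47): L=249 R=160
Round 2 (k=27): L=160 R=30
Round 3 (k=39): L=30 R=57
Round 4 (k=4): L=57 R=245
Round 5 (k=3): L=245 R=223
Round 6 (k=30): L=223 R=220

Answer: 249,160 160,30 30,57 57,245 245,223 223,220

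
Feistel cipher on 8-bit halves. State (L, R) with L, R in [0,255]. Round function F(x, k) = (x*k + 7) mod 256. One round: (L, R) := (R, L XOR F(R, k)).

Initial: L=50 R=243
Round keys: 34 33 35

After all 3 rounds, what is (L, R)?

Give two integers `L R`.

Answer: 149 25

Derivation:
Round 1 (k=34): L=243 R=127
Round 2 (k=33): L=127 R=149
Round 3 (k=35): L=149 R=25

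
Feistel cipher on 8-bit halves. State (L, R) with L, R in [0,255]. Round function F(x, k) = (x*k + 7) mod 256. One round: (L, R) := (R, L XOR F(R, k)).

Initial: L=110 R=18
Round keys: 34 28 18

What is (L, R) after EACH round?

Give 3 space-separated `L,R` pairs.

Round 1 (k=34): L=18 R=5
Round 2 (k=28): L=5 R=129
Round 3 (k=18): L=129 R=28

Answer: 18,5 5,129 129,28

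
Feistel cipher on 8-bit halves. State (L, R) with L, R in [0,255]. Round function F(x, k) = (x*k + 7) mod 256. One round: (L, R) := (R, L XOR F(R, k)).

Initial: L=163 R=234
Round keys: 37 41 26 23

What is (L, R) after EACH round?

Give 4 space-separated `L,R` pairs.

Round 1 (k=37): L=234 R=122
Round 2 (k=41): L=122 R=123
Round 3 (k=26): L=123 R=255
Round 4 (k=23): L=255 R=139

Answer: 234,122 122,123 123,255 255,139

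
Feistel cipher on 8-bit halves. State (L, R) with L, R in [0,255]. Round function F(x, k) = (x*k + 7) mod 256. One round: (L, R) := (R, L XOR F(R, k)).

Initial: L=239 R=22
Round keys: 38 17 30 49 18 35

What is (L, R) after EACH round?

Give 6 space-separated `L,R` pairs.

Round 1 (k=38): L=22 R=164
Round 2 (k=17): L=164 R=253
Round 3 (k=30): L=253 R=9
Round 4 (k=49): L=9 R=61
Round 5 (k=18): L=61 R=88
Round 6 (k=35): L=88 R=50

Answer: 22,164 164,253 253,9 9,61 61,88 88,50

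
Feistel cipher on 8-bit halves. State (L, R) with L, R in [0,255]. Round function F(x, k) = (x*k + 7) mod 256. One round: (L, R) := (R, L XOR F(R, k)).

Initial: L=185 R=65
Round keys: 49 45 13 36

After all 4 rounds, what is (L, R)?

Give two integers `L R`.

Answer: 249 190

Derivation:
Round 1 (k=49): L=65 R=193
Round 2 (k=45): L=193 R=181
Round 3 (k=13): L=181 R=249
Round 4 (k=36): L=249 R=190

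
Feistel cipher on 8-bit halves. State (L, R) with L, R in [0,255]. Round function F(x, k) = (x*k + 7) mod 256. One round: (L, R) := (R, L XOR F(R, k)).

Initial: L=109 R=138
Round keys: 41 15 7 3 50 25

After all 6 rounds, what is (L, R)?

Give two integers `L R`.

Answer: 141 64

Derivation:
Round 1 (k=41): L=138 R=76
Round 2 (k=15): L=76 R=241
Round 3 (k=7): L=241 R=210
Round 4 (k=3): L=210 R=140
Round 5 (k=50): L=140 R=141
Round 6 (k=25): L=141 R=64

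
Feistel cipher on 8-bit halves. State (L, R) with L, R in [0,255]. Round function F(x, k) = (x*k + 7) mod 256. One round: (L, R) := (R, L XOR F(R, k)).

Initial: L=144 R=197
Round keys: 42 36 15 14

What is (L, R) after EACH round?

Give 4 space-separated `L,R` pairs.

Round 1 (k=42): L=197 R=201
Round 2 (k=36): L=201 R=142
Round 3 (k=15): L=142 R=144
Round 4 (k=14): L=144 R=105

Answer: 197,201 201,142 142,144 144,105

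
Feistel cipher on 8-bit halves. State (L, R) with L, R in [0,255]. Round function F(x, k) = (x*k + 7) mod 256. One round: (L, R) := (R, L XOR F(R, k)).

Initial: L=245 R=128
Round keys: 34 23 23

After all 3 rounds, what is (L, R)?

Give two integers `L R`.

Answer: 69 200

Derivation:
Round 1 (k=34): L=128 R=242
Round 2 (k=23): L=242 R=69
Round 3 (k=23): L=69 R=200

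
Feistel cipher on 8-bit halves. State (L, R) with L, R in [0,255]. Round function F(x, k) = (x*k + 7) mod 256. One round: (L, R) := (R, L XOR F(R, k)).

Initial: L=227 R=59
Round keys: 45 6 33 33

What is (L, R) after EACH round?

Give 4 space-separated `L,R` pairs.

Round 1 (k=45): L=59 R=133
Round 2 (k=6): L=133 R=30
Round 3 (k=33): L=30 R=96
Round 4 (k=33): L=96 R=121

Answer: 59,133 133,30 30,96 96,121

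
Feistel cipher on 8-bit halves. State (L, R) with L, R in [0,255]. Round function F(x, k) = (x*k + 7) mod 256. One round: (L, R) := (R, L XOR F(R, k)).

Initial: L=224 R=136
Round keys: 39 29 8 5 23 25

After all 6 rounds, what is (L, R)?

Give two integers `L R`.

Round 1 (k=39): L=136 R=95
Round 2 (k=29): L=95 R=66
Round 3 (k=8): L=66 R=72
Round 4 (k=5): L=72 R=45
Round 5 (k=23): L=45 R=90
Round 6 (k=25): L=90 R=252

Answer: 90 252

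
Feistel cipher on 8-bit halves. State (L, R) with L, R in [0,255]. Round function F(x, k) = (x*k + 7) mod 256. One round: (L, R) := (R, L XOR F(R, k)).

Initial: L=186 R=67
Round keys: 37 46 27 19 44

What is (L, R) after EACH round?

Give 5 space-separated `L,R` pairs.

Round 1 (k=37): L=67 R=12
Round 2 (k=46): L=12 R=108
Round 3 (k=27): L=108 R=103
Round 4 (k=19): L=103 R=192
Round 5 (k=44): L=192 R=96

Answer: 67,12 12,108 108,103 103,192 192,96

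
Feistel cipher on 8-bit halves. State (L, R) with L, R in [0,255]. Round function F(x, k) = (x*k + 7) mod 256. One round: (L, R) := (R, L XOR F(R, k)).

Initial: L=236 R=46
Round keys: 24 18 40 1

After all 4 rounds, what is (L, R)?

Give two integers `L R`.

Answer: 196 200

Derivation:
Round 1 (k=24): L=46 R=187
Round 2 (k=18): L=187 R=3
Round 3 (k=40): L=3 R=196
Round 4 (k=1): L=196 R=200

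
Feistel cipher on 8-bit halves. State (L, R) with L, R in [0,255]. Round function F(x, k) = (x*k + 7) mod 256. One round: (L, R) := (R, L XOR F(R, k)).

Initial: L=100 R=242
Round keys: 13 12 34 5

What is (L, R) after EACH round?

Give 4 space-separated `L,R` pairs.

Answer: 242,53 53,113 113,60 60,66

Derivation:
Round 1 (k=13): L=242 R=53
Round 2 (k=12): L=53 R=113
Round 3 (k=34): L=113 R=60
Round 4 (k=5): L=60 R=66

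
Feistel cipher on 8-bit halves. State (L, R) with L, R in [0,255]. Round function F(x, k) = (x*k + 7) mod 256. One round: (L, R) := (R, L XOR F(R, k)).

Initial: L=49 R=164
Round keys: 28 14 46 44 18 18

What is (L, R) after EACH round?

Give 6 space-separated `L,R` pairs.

Answer: 164,198 198,127 127,31 31,36 36,144 144,3

Derivation:
Round 1 (k=28): L=164 R=198
Round 2 (k=14): L=198 R=127
Round 3 (k=46): L=127 R=31
Round 4 (k=44): L=31 R=36
Round 5 (k=18): L=36 R=144
Round 6 (k=18): L=144 R=3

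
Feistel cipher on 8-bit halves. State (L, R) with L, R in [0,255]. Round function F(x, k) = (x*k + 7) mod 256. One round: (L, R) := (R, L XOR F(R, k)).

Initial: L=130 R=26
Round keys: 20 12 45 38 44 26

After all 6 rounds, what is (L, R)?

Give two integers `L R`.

Answer: 118 151

Derivation:
Round 1 (k=20): L=26 R=141
Round 2 (k=12): L=141 R=185
Round 3 (k=45): L=185 R=1
Round 4 (k=38): L=1 R=148
Round 5 (k=44): L=148 R=118
Round 6 (k=26): L=118 R=151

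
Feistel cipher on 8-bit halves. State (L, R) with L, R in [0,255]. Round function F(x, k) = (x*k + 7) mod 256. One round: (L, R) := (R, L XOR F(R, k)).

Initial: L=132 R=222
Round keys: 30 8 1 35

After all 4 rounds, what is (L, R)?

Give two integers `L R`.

Answer: 39 253

Derivation:
Round 1 (k=30): L=222 R=143
Round 2 (k=8): L=143 R=161
Round 3 (k=1): L=161 R=39
Round 4 (k=35): L=39 R=253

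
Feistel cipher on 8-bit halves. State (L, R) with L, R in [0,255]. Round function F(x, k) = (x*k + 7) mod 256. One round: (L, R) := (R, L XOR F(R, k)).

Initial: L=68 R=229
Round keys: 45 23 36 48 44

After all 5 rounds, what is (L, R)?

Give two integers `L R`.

Round 1 (k=45): L=229 R=12
Round 2 (k=23): L=12 R=254
Round 3 (k=36): L=254 R=179
Round 4 (k=48): L=179 R=105
Round 5 (k=44): L=105 R=160

Answer: 105 160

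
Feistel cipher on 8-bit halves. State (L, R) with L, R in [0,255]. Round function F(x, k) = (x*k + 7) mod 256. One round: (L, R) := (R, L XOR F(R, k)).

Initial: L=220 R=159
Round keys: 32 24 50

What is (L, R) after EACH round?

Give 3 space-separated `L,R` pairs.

Round 1 (k=32): L=159 R=59
Round 2 (k=24): L=59 R=16
Round 3 (k=50): L=16 R=28

Answer: 159,59 59,16 16,28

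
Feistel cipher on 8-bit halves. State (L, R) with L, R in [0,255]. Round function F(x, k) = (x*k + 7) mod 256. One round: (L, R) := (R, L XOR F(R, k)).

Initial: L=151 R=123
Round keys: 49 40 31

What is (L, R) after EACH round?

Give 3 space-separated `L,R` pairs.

Answer: 123,5 5,180 180,214

Derivation:
Round 1 (k=49): L=123 R=5
Round 2 (k=40): L=5 R=180
Round 3 (k=31): L=180 R=214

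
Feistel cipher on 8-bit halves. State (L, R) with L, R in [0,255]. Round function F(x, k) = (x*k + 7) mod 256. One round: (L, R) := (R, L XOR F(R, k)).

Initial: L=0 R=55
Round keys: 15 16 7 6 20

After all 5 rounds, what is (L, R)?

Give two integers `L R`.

Round 1 (k=15): L=55 R=64
Round 2 (k=16): L=64 R=48
Round 3 (k=7): L=48 R=23
Round 4 (k=6): L=23 R=161
Round 5 (k=20): L=161 R=140

Answer: 161 140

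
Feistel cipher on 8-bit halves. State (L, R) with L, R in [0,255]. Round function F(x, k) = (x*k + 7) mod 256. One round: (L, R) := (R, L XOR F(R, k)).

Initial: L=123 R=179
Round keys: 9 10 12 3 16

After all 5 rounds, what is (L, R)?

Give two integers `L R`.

Answer: 251 65

Derivation:
Round 1 (k=9): L=179 R=41
Round 2 (k=10): L=41 R=18
Round 3 (k=12): L=18 R=246
Round 4 (k=3): L=246 R=251
Round 5 (k=16): L=251 R=65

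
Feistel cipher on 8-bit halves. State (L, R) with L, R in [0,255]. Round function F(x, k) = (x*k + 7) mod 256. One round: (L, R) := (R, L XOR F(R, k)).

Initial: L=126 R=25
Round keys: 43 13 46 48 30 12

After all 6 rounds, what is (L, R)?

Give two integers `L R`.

Round 1 (k=43): L=25 R=68
Round 2 (k=13): L=68 R=98
Round 3 (k=46): L=98 R=231
Round 4 (k=48): L=231 R=53
Round 5 (k=30): L=53 R=218
Round 6 (k=12): L=218 R=10

Answer: 218 10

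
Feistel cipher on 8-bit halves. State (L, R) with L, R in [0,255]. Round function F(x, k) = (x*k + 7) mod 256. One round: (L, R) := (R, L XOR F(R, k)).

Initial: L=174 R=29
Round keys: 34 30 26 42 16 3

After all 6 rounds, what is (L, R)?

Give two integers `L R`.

Answer: 247 63

Derivation:
Round 1 (k=34): L=29 R=79
Round 2 (k=30): L=79 R=84
Round 3 (k=26): L=84 R=192
Round 4 (k=42): L=192 R=211
Round 5 (k=16): L=211 R=247
Round 6 (k=3): L=247 R=63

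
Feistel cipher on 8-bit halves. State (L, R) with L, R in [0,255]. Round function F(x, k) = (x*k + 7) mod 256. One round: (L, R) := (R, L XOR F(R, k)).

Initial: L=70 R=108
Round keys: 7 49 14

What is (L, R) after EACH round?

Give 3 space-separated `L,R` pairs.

Round 1 (k=7): L=108 R=189
Round 2 (k=49): L=189 R=88
Round 3 (k=14): L=88 R=106

Answer: 108,189 189,88 88,106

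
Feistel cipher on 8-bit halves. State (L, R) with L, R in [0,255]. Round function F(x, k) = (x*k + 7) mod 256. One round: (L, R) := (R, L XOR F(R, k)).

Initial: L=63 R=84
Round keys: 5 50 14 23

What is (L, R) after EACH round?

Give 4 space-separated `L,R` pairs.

Round 1 (k=5): L=84 R=148
Round 2 (k=50): L=148 R=187
Round 3 (k=14): L=187 R=213
Round 4 (k=23): L=213 R=145

Answer: 84,148 148,187 187,213 213,145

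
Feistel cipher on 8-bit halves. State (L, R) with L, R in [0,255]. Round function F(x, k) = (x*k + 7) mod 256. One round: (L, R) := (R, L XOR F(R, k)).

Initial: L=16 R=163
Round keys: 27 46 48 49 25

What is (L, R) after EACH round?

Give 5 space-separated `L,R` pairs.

Answer: 163,40 40,148 148,239 239,82 82,230

Derivation:
Round 1 (k=27): L=163 R=40
Round 2 (k=46): L=40 R=148
Round 3 (k=48): L=148 R=239
Round 4 (k=49): L=239 R=82
Round 5 (k=25): L=82 R=230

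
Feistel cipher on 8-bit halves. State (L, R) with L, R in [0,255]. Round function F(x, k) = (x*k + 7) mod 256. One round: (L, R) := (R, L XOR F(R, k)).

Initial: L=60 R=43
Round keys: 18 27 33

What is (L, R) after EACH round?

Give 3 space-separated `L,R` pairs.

Answer: 43,49 49,25 25,113

Derivation:
Round 1 (k=18): L=43 R=49
Round 2 (k=27): L=49 R=25
Round 3 (k=33): L=25 R=113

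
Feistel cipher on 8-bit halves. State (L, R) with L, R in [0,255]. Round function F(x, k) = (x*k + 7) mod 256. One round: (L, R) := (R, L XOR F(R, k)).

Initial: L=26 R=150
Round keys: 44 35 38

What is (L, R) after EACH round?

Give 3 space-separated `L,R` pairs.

Answer: 150,213 213,176 176,242

Derivation:
Round 1 (k=44): L=150 R=213
Round 2 (k=35): L=213 R=176
Round 3 (k=38): L=176 R=242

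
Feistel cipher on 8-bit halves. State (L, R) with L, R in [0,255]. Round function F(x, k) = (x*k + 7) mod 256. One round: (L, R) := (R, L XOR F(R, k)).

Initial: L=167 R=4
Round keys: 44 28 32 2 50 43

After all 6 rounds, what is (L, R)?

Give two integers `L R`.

Round 1 (k=44): L=4 R=16
Round 2 (k=28): L=16 R=195
Round 3 (k=32): L=195 R=119
Round 4 (k=2): L=119 R=54
Round 5 (k=50): L=54 R=228
Round 6 (k=43): L=228 R=101

Answer: 228 101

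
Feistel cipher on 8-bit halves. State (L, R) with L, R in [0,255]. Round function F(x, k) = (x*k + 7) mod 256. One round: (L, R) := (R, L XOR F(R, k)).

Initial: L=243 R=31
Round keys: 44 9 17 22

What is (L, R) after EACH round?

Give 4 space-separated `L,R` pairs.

Answer: 31,168 168,240 240,95 95,193

Derivation:
Round 1 (k=44): L=31 R=168
Round 2 (k=9): L=168 R=240
Round 3 (k=17): L=240 R=95
Round 4 (k=22): L=95 R=193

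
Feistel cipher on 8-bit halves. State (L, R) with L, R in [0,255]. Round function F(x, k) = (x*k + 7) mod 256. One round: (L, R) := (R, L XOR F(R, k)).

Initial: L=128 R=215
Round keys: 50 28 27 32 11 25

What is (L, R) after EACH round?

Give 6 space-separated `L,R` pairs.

Round 1 (k=50): L=215 R=133
Round 2 (k=28): L=133 R=68
Round 3 (k=27): L=68 R=182
Round 4 (k=32): L=182 R=131
Round 5 (k=11): L=131 R=30
Round 6 (k=25): L=30 R=118

Answer: 215,133 133,68 68,182 182,131 131,30 30,118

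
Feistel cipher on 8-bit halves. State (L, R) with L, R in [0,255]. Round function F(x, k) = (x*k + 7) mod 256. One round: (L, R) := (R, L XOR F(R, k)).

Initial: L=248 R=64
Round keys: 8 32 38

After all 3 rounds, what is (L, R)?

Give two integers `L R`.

Round 1 (k=8): L=64 R=255
Round 2 (k=32): L=255 R=167
Round 3 (k=38): L=167 R=46

Answer: 167 46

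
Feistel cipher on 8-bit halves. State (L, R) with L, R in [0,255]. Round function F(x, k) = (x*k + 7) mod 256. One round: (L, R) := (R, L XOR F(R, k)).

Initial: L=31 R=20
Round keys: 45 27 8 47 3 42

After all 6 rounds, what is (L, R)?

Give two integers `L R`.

Answer: 51 62

Derivation:
Round 1 (k=45): L=20 R=148
Round 2 (k=27): L=148 R=183
Round 3 (k=8): L=183 R=43
Round 4 (k=47): L=43 R=91
Round 5 (k=3): L=91 R=51
Round 6 (k=42): L=51 R=62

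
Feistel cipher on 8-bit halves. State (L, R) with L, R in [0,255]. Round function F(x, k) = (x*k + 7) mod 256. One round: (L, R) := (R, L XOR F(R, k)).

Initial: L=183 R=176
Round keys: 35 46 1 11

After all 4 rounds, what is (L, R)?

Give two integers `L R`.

Round 1 (k=35): L=176 R=160
Round 2 (k=46): L=160 R=119
Round 3 (k=1): L=119 R=222
Round 4 (k=11): L=222 R=230

Answer: 222 230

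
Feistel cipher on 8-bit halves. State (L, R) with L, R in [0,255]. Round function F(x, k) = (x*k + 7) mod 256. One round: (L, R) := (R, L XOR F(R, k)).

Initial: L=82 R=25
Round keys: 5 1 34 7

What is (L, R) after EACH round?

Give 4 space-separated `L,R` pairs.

Round 1 (k=5): L=25 R=214
Round 2 (k=1): L=214 R=196
Round 3 (k=34): L=196 R=217
Round 4 (k=7): L=217 R=50

Answer: 25,214 214,196 196,217 217,50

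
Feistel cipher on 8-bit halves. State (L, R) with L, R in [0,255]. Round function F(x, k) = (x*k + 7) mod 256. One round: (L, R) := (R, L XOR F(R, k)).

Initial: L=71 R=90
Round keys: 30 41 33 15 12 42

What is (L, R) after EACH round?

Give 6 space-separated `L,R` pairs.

Round 1 (k=30): L=90 R=212
Round 2 (k=41): L=212 R=161
Round 3 (k=33): L=161 R=28
Round 4 (k=15): L=28 R=10
Round 5 (k=12): L=10 R=99
Round 6 (k=42): L=99 R=79

Answer: 90,212 212,161 161,28 28,10 10,99 99,79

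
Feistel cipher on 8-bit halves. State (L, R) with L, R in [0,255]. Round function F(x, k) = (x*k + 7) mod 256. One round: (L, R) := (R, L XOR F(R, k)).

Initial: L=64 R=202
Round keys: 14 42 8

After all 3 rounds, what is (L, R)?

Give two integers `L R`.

Round 1 (k=14): L=202 R=83
Round 2 (k=42): L=83 R=111
Round 3 (k=8): L=111 R=44

Answer: 111 44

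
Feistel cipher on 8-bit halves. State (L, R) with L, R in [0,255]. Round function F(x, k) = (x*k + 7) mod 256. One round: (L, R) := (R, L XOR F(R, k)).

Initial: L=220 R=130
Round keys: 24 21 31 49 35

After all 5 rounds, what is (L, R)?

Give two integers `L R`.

Round 1 (k=24): L=130 R=235
Round 2 (k=21): L=235 R=204
Round 3 (k=31): L=204 R=80
Round 4 (k=49): L=80 R=155
Round 5 (k=35): L=155 R=104

Answer: 155 104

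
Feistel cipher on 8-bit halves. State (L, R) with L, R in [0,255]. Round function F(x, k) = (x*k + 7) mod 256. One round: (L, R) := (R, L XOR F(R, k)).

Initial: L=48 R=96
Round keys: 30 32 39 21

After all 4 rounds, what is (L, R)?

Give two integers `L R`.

Round 1 (k=30): L=96 R=119
Round 2 (k=32): L=119 R=135
Round 3 (k=39): L=135 R=239
Round 4 (k=21): L=239 R=37

Answer: 239 37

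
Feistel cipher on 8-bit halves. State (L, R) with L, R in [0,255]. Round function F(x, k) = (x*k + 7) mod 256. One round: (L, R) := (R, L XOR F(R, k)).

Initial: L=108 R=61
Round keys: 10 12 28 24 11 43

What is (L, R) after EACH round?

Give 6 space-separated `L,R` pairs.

Round 1 (k=10): L=61 R=5
Round 2 (k=12): L=5 R=126
Round 3 (k=28): L=126 R=202
Round 4 (k=24): L=202 R=137
Round 5 (k=11): L=137 R=32
Round 6 (k=43): L=32 R=238

Answer: 61,5 5,126 126,202 202,137 137,32 32,238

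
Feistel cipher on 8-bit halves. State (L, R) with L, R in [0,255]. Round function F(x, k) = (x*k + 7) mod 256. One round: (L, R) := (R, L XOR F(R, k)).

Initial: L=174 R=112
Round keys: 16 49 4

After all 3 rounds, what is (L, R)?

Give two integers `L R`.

Round 1 (k=16): L=112 R=169
Round 2 (k=49): L=169 R=16
Round 3 (k=4): L=16 R=238

Answer: 16 238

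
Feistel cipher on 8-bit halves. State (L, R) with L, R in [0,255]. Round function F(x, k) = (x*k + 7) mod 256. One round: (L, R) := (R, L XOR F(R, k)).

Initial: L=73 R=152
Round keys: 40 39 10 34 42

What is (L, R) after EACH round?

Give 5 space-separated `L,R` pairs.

Answer: 152,142 142,49 49,127 127,212 212,176

Derivation:
Round 1 (k=40): L=152 R=142
Round 2 (k=39): L=142 R=49
Round 3 (k=10): L=49 R=127
Round 4 (k=34): L=127 R=212
Round 5 (k=42): L=212 R=176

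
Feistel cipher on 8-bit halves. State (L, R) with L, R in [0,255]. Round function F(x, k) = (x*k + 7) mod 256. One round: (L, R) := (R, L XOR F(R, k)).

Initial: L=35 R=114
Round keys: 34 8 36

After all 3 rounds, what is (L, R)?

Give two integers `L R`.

Answer: 53 115

Derivation:
Round 1 (k=34): L=114 R=8
Round 2 (k=8): L=8 R=53
Round 3 (k=36): L=53 R=115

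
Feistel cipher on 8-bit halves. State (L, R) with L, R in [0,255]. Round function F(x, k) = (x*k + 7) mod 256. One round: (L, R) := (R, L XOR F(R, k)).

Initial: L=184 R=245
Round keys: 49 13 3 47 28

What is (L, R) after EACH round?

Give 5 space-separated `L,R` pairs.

Round 1 (k=49): L=245 R=84
Round 2 (k=13): L=84 R=190
Round 3 (k=3): L=190 R=21
Round 4 (k=47): L=21 R=92
Round 5 (k=28): L=92 R=2

Answer: 245,84 84,190 190,21 21,92 92,2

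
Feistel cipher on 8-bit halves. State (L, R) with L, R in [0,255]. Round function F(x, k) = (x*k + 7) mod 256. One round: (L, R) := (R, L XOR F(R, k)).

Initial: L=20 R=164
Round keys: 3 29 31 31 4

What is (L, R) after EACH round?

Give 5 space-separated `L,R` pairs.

Round 1 (k=3): L=164 R=231
Round 2 (k=29): L=231 R=150
Round 3 (k=31): L=150 R=214
Round 4 (k=31): L=214 R=103
Round 5 (k=4): L=103 R=117

Answer: 164,231 231,150 150,214 214,103 103,117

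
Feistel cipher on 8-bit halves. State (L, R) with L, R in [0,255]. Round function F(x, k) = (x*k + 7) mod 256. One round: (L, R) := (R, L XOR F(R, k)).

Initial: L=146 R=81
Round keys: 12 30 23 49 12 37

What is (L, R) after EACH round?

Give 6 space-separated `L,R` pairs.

Round 1 (k=12): L=81 R=65
Round 2 (k=30): L=65 R=244
Round 3 (k=23): L=244 R=178
Round 4 (k=49): L=178 R=237
Round 5 (k=12): L=237 R=145
Round 6 (k=37): L=145 R=17

Answer: 81,65 65,244 244,178 178,237 237,145 145,17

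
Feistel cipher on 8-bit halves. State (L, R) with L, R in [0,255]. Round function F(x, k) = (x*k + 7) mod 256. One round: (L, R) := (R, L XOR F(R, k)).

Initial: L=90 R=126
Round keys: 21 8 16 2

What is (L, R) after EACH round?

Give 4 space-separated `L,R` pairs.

Round 1 (k=21): L=126 R=7
Round 2 (k=8): L=7 R=65
Round 3 (k=16): L=65 R=16
Round 4 (k=2): L=16 R=102

Answer: 126,7 7,65 65,16 16,102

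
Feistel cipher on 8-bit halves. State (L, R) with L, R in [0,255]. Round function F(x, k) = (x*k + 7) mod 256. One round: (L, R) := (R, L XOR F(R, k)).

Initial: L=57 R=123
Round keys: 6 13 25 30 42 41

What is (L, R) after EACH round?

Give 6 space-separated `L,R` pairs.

Answer: 123,208 208,236 236,195 195,13 13,234 234,140

Derivation:
Round 1 (k=6): L=123 R=208
Round 2 (k=13): L=208 R=236
Round 3 (k=25): L=236 R=195
Round 4 (k=30): L=195 R=13
Round 5 (k=42): L=13 R=234
Round 6 (k=41): L=234 R=140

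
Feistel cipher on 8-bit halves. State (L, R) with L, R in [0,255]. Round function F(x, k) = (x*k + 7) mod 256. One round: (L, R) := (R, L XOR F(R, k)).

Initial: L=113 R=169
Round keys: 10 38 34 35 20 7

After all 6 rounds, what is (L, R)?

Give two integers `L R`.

Answer: 172 117

Derivation:
Round 1 (k=10): L=169 R=208
Round 2 (k=38): L=208 R=78
Round 3 (k=34): L=78 R=179
Round 4 (k=35): L=179 R=206
Round 5 (k=20): L=206 R=172
Round 6 (k=7): L=172 R=117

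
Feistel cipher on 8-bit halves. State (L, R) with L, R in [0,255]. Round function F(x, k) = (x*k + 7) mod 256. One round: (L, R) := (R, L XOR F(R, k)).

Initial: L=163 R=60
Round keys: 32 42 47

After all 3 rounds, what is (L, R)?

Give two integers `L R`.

Round 1 (k=32): L=60 R=36
Round 2 (k=42): L=36 R=211
Round 3 (k=47): L=211 R=224

Answer: 211 224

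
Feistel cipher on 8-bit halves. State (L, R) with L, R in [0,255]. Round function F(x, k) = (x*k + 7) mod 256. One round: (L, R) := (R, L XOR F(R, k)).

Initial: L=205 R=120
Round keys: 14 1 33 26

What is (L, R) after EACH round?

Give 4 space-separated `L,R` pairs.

Round 1 (k=14): L=120 R=90
Round 2 (k=1): L=90 R=25
Round 3 (k=33): L=25 R=26
Round 4 (k=26): L=26 R=178

Answer: 120,90 90,25 25,26 26,178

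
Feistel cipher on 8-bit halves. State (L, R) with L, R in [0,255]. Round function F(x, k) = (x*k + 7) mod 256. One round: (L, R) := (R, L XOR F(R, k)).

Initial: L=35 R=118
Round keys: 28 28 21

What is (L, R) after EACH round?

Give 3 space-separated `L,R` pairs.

Round 1 (k=28): L=118 R=204
Round 2 (k=28): L=204 R=33
Round 3 (k=21): L=33 R=112

Answer: 118,204 204,33 33,112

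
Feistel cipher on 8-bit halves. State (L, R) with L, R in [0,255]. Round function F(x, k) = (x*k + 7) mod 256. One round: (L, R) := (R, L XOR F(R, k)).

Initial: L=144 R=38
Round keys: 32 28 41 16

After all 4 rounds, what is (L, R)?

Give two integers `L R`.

Answer: 235 26

Derivation:
Round 1 (k=32): L=38 R=87
Round 2 (k=28): L=87 R=173
Round 3 (k=41): L=173 R=235
Round 4 (k=16): L=235 R=26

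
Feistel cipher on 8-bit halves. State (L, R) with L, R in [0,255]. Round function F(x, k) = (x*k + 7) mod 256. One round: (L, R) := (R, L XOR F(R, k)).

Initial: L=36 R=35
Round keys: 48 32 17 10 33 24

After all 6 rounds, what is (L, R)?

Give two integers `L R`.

Round 1 (k=48): L=35 R=179
Round 2 (k=32): L=179 R=68
Round 3 (k=17): L=68 R=56
Round 4 (k=10): L=56 R=115
Round 5 (k=33): L=115 R=226
Round 6 (k=24): L=226 R=68

Answer: 226 68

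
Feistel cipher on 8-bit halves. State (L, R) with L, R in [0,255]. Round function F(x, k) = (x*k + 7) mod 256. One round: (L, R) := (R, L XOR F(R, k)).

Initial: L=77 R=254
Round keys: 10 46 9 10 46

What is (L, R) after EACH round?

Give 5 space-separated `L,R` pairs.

Answer: 254,190 190,213 213,58 58,158 158,81

Derivation:
Round 1 (k=10): L=254 R=190
Round 2 (k=46): L=190 R=213
Round 3 (k=9): L=213 R=58
Round 4 (k=10): L=58 R=158
Round 5 (k=46): L=158 R=81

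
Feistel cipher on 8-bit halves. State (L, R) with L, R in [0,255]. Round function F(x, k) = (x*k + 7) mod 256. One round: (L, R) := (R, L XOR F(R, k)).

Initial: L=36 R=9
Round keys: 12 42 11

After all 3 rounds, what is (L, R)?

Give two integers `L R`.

Round 1 (k=12): L=9 R=87
Round 2 (k=42): L=87 R=68
Round 3 (k=11): L=68 R=164

Answer: 68 164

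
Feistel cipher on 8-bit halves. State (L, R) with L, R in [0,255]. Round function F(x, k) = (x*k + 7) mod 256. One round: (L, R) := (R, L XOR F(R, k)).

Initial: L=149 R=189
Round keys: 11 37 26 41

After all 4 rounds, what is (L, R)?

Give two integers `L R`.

Answer: 246 54

Derivation:
Round 1 (k=11): L=189 R=179
Round 2 (k=37): L=179 R=91
Round 3 (k=26): L=91 R=246
Round 4 (k=41): L=246 R=54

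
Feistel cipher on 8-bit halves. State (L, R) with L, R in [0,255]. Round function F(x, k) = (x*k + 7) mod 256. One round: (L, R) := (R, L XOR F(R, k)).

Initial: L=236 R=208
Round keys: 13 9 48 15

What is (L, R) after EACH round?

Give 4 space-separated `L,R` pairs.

Answer: 208,123 123,138 138,156 156,161

Derivation:
Round 1 (k=13): L=208 R=123
Round 2 (k=9): L=123 R=138
Round 3 (k=48): L=138 R=156
Round 4 (k=15): L=156 R=161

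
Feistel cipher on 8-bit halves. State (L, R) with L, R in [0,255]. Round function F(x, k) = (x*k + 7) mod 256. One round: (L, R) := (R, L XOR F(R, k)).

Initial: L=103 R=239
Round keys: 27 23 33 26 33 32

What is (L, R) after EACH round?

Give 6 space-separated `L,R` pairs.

Answer: 239,91 91,219 219,25 25,74 74,136 136,77

Derivation:
Round 1 (k=27): L=239 R=91
Round 2 (k=23): L=91 R=219
Round 3 (k=33): L=219 R=25
Round 4 (k=26): L=25 R=74
Round 5 (k=33): L=74 R=136
Round 6 (k=32): L=136 R=77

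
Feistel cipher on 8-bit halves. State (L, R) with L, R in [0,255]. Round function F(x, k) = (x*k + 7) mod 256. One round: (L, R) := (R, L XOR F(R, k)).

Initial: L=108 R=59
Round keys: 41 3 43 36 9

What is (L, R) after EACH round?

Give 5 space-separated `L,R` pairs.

Answer: 59,22 22,114 114,59 59,33 33,11

Derivation:
Round 1 (k=41): L=59 R=22
Round 2 (k=3): L=22 R=114
Round 3 (k=43): L=114 R=59
Round 4 (k=36): L=59 R=33
Round 5 (k=9): L=33 R=11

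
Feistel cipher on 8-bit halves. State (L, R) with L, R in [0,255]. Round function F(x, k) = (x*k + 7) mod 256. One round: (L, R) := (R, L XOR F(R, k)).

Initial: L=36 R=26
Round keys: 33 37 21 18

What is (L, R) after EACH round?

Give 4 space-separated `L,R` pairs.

Round 1 (k=33): L=26 R=69
Round 2 (k=37): L=69 R=26
Round 3 (k=21): L=26 R=108
Round 4 (k=18): L=108 R=133

Answer: 26,69 69,26 26,108 108,133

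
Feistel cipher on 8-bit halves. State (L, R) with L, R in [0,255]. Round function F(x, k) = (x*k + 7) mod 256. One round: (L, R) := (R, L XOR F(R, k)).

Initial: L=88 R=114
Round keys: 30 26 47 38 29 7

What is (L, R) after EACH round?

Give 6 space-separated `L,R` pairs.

Answer: 114,59 59,119 119,219 219,254 254,22 22,95

Derivation:
Round 1 (k=30): L=114 R=59
Round 2 (k=26): L=59 R=119
Round 3 (k=47): L=119 R=219
Round 4 (k=38): L=219 R=254
Round 5 (k=29): L=254 R=22
Round 6 (k=7): L=22 R=95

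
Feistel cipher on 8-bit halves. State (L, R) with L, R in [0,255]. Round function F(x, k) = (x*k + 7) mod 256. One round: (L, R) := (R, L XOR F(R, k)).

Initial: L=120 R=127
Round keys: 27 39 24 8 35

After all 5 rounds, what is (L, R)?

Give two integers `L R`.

Round 1 (k=27): L=127 R=20
Round 2 (k=39): L=20 R=108
Round 3 (k=24): L=108 R=51
Round 4 (k=8): L=51 R=243
Round 5 (k=35): L=243 R=115

Answer: 243 115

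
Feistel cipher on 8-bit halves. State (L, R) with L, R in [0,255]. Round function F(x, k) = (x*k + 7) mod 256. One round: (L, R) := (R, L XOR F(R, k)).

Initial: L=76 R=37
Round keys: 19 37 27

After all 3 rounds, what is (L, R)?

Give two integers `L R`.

Answer: 220 177

Derivation:
Round 1 (k=19): L=37 R=138
Round 2 (k=37): L=138 R=220
Round 3 (k=27): L=220 R=177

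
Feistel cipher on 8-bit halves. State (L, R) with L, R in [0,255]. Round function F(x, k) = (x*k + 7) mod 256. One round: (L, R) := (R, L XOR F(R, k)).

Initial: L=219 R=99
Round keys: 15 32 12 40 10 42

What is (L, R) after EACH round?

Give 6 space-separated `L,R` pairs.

Round 1 (k=15): L=99 R=15
Round 2 (k=32): L=15 R=132
Round 3 (k=12): L=132 R=56
Round 4 (k=40): L=56 R=67
Round 5 (k=10): L=67 R=157
Round 6 (k=42): L=157 R=138

Answer: 99,15 15,132 132,56 56,67 67,157 157,138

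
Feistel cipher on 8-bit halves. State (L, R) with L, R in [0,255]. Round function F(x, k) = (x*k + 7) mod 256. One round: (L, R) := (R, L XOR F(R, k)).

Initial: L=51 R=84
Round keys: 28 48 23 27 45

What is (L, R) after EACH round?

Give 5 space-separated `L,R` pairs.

Round 1 (k=28): L=84 R=4
Round 2 (k=48): L=4 R=147
Round 3 (k=23): L=147 R=56
Round 4 (k=27): L=56 R=124
Round 5 (k=45): L=124 R=235

Answer: 84,4 4,147 147,56 56,124 124,235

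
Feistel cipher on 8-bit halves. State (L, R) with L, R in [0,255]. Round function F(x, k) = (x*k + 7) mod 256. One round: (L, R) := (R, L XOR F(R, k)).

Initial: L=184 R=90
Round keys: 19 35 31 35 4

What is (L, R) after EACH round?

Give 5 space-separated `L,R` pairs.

Answer: 90,13 13,148 148,254 254,85 85,165

Derivation:
Round 1 (k=19): L=90 R=13
Round 2 (k=35): L=13 R=148
Round 3 (k=31): L=148 R=254
Round 4 (k=35): L=254 R=85
Round 5 (k=4): L=85 R=165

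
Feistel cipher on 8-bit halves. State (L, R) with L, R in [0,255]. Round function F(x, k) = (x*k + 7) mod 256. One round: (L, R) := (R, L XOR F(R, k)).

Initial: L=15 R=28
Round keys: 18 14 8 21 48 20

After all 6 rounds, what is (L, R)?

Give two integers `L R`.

Round 1 (k=18): L=28 R=240
Round 2 (k=14): L=240 R=59
Round 3 (k=8): L=59 R=47
Round 4 (k=21): L=47 R=217
Round 5 (k=48): L=217 R=152
Round 6 (k=20): L=152 R=62

Answer: 152 62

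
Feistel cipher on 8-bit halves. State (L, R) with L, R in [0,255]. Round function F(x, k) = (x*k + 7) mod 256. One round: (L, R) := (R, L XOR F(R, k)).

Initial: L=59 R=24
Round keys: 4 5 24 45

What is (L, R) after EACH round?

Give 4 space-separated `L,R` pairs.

Answer: 24,92 92,203 203,83 83,85

Derivation:
Round 1 (k=4): L=24 R=92
Round 2 (k=5): L=92 R=203
Round 3 (k=24): L=203 R=83
Round 4 (k=45): L=83 R=85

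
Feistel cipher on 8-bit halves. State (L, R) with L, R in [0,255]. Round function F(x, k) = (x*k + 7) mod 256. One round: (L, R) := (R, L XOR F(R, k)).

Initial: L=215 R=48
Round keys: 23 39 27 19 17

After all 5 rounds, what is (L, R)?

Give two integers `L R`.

Answer: 116 111

Derivation:
Round 1 (k=23): L=48 R=128
Round 2 (k=39): L=128 R=183
Round 3 (k=27): L=183 R=212
Round 4 (k=19): L=212 R=116
Round 5 (k=17): L=116 R=111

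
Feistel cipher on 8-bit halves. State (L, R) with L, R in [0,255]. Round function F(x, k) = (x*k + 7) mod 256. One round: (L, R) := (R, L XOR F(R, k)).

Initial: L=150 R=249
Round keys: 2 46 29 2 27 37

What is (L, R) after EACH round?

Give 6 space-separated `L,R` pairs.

Round 1 (k=2): L=249 R=111
Round 2 (k=46): L=111 R=0
Round 3 (k=29): L=0 R=104
Round 4 (k=2): L=104 R=215
Round 5 (k=27): L=215 R=220
Round 6 (k=37): L=220 R=4

Answer: 249,111 111,0 0,104 104,215 215,220 220,4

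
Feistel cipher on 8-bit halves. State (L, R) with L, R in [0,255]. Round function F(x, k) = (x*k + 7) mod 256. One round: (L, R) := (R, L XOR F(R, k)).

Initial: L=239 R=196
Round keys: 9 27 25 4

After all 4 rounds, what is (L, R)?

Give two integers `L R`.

Answer: 226 56

Derivation:
Round 1 (k=9): L=196 R=4
Round 2 (k=27): L=4 R=183
Round 3 (k=25): L=183 R=226
Round 4 (k=4): L=226 R=56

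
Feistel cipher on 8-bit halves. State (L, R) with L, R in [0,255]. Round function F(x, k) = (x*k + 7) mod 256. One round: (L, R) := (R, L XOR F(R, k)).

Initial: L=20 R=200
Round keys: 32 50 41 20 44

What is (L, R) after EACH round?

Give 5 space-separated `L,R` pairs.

Answer: 200,19 19,117 117,215 215,166 166,88

Derivation:
Round 1 (k=32): L=200 R=19
Round 2 (k=50): L=19 R=117
Round 3 (k=41): L=117 R=215
Round 4 (k=20): L=215 R=166
Round 5 (k=44): L=166 R=88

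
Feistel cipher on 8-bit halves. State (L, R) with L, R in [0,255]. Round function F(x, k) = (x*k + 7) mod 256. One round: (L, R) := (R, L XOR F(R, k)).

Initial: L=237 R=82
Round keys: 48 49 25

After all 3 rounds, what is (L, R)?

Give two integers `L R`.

Answer: 35 248

Derivation:
Round 1 (k=48): L=82 R=138
Round 2 (k=49): L=138 R=35
Round 3 (k=25): L=35 R=248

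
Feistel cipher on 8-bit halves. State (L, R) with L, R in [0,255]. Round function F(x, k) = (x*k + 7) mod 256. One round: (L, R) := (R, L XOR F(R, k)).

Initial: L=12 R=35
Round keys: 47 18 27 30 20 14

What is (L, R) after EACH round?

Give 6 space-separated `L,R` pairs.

Answer: 35,120 120,84 84,155 155,101 101,112 112,66

Derivation:
Round 1 (k=47): L=35 R=120
Round 2 (k=18): L=120 R=84
Round 3 (k=27): L=84 R=155
Round 4 (k=30): L=155 R=101
Round 5 (k=20): L=101 R=112
Round 6 (k=14): L=112 R=66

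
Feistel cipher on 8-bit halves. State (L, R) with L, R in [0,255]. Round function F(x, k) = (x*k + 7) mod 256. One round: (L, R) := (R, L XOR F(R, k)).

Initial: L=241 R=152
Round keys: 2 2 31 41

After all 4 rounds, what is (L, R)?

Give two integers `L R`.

Round 1 (k=2): L=152 R=198
Round 2 (k=2): L=198 R=11
Round 3 (k=31): L=11 R=154
Round 4 (k=41): L=154 R=186

Answer: 154 186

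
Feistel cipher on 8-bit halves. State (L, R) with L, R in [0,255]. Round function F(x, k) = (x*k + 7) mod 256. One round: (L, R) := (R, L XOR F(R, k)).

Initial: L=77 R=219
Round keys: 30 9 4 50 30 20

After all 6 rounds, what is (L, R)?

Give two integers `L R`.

Round 1 (k=30): L=219 R=252
Round 2 (k=9): L=252 R=56
Round 3 (k=4): L=56 R=27
Round 4 (k=50): L=27 R=117
Round 5 (k=30): L=117 R=166
Round 6 (k=20): L=166 R=138

Answer: 166 138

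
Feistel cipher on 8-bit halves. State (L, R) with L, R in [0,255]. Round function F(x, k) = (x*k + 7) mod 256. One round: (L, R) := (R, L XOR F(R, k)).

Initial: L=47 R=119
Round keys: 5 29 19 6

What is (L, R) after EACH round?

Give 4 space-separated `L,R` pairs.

Answer: 119,117 117,63 63,193 193,178

Derivation:
Round 1 (k=5): L=119 R=117
Round 2 (k=29): L=117 R=63
Round 3 (k=19): L=63 R=193
Round 4 (k=6): L=193 R=178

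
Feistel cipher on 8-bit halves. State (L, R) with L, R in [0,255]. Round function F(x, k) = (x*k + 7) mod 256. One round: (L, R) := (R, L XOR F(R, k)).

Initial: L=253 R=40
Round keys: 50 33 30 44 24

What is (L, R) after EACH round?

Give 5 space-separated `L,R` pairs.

Answer: 40,42 42,89 89,95 95,2 2,104

Derivation:
Round 1 (k=50): L=40 R=42
Round 2 (k=33): L=42 R=89
Round 3 (k=30): L=89 R=95
Round 4 (k=44): L=95 R=2
Round 5 (k=24): L=2 R=104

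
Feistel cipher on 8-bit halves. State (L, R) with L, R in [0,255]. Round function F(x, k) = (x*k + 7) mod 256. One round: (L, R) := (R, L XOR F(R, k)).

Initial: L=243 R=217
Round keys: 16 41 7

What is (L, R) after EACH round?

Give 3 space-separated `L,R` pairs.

Round 1 (k=16): L=217 R=100
Round 2 (k=41): L=100 R=210
Round 3 (k=7): L=210 R=161

Answer: 217,100 100,210 210,161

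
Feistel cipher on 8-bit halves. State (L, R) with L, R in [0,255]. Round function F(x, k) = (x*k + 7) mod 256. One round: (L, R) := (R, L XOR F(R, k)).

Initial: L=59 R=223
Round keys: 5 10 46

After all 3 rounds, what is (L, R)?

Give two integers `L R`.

Round 1 (k=5): L=223 R=89
Round 2 (k=10): L=89 R=94
Round 3 (k=46): L=94 R=178

Answer: 94 178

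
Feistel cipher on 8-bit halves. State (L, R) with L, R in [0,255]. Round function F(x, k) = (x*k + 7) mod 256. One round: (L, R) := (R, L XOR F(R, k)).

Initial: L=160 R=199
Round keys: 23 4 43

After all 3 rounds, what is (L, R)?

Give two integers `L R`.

Answer: 224 239

Derivation:
Round 1 (k=23): L=199 R=72
Round 2 (k=4): L=72 R=224
Round 3 (k=43): L=224 R=239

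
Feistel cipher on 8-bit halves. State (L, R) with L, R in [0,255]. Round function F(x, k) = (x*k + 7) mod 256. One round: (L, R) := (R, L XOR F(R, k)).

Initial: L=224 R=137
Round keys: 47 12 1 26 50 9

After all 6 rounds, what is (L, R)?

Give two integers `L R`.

Answer: 30 38

Derivation:
Round 1 (k=47): L=137 R=206
Round 2 (k=12): L=206 R=38
Round 3 (k=1): L=38 R=227
Round 4 (k=26): L=227 R=51
Round 5 (k=50): L=51 R=30
Round 6 (k=9): L=30 R=38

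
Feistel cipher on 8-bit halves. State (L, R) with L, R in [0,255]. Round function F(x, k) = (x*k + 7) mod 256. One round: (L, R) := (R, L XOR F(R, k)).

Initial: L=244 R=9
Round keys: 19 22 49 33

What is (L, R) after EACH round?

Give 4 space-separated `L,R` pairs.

Round 1 (k=19): L=9 R=70
Round 2 (k=22): L=70 R=2
Round 3 (k=49): L=2 R=47
Round 4 (k=33): L=47 R=20

Answer: 9,70 70,2 2,47 47,20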